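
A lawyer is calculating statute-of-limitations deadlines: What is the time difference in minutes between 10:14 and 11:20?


Start time: 10:14 = 614 minutes from midnight
End time: 11:20 = 680 minutes from midnight
Difference: 680 - 614 = 66 minutes
That is 1 hours and 6 minutes

66


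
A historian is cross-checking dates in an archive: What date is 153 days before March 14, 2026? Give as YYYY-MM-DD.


Start: 2026-03-14
Subtracting 153 days
Days already passed in March: 14
After going back through March: 139 more days to subtract
February 2026: 28 days, 111 remaining
January 2026: 31 days, 80 remaining
December 2025: 31 days, 49 remaining
November 2025: 30 days, 19 remaining
Result: 2025-10-12

2025-10-12


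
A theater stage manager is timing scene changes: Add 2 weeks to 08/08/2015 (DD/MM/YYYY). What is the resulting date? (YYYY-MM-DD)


Start: 2015-08-08
Weeks to add: 2
Convert to days: 2 x 7 = 14 days
Add 14 days to 2015-08-08
Result: 2015-08-22

2015-08-22


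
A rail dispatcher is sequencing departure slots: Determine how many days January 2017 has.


Month: January
Year: 2017
January is a 31-day month
Total: 31 days

31


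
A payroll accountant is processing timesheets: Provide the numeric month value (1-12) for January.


Calendar month order:
1. January <--
2. February
January is month number 1

1


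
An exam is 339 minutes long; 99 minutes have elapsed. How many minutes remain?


Total budget: 339 minutes
Time used: 99 minutes
Remaining: 339 - 99 = 240 minutes
Percent used: 29.2%
Percent remaining: 70.8%

240


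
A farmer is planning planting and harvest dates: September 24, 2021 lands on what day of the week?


Date: 2021-09-24
January 1, 2021 is a Friday
Day of year: 267
Offset from Jan 1: 266 days
266 mod 7 = 0
Result: Friday

Friday


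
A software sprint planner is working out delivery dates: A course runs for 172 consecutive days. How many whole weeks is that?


Total days: 172
Days per week: 7
Division: 172 / 7 = 24 remainder 4
Complete weeks: 24
Remaining days: 4

24


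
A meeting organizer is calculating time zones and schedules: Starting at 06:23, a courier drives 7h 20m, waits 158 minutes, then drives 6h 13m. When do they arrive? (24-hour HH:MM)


Depart: 06:23
Leg 1: +440 min -> 13:43
Layover: +158 min -> 16:21
Leg 2: +373 min -> 22:34
Total travel: 971 minutes = 16h 11m
Arrival: 22:34

22:34


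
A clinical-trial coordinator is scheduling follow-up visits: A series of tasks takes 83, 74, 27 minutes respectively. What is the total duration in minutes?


Durations: 83, 74, 27
Running sum: 83
+ 74 = 157
+ 27 = 184
Total duration: 184 minutes
That is 3 hours and 4 minutes

184


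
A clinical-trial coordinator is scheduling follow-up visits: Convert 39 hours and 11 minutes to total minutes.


Hours: 39
Extra minutes: 11
Minutes per hour: 60
Hours to minutes: 39 x 60 = 2340
Total: 2340 + 11 = 2351

2351


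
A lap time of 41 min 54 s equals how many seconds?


Minutes: 41
Seconds: 54
Convert minutes to seconds: 41 x 60 = 2460
Add remaining seconds: 2460 + 54 = 2514

2514


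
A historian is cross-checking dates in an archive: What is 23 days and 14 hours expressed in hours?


Days: 23
Extra hours: 14
Hours per day: 24
Days to hours: 23 x 24 = 552
Total: 552 + 14 = 566

566


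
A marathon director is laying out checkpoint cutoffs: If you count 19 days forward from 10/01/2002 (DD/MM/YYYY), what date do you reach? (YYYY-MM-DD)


Start: 2002-01-10
Adding 19 days
Days remaining in January: 21
Result: 2002-01-29

2002-01-29


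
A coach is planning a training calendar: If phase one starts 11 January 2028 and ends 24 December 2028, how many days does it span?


Start date: 2028-01-11
End date: 2028-12-24
Jan 2028: +21 days
Feb 2028: +29 days
Mar 2028: +31 days
... (9 more months)
Total: 348 days

348


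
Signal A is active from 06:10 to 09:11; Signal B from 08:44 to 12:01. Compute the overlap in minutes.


Interval A: [370, 551] minutes from midnight
Interval B: [524, 721] minutes from midnight
Overlap start = max(370, 524) = 524
Overlap end = min(551, 721) = 551
Overlap = 551 - 524 = 27 minutes

27


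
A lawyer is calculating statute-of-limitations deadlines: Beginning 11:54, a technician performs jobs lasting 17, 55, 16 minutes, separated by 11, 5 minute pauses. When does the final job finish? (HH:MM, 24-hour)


Start: 11:54 = 714 min from midnight
  after task 1 (17 min): 12:11
  after break (11 min): 12:22
  after task 2 (55 min): 13:17
  after break (5 min): 13:22
  after task 3 (16 min): 13:38
Total elapsed: 104 minutes
End time: 13:38

13:38


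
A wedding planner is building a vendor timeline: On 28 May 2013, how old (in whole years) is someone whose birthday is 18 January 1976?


Birth: 1976-01-18
Reference: 2013-05-28
Year difference: 2013 - 1976 = 37
Has birthday (01-18) occurred by 05-28? Yes
Age in full years: 37

37


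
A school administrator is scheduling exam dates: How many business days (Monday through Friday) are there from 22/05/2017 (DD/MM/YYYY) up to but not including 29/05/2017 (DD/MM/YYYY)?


Start: 2017-05-22 (Monday)
End (exclusive): 2017-05-29 (Monday)
Total calendar days: 7
Full weeks: 7 // 7 = 1 -> 5 weekdays
Remaining 0 days starting on Monday:
Total business days: 5 + 0 = 5

5


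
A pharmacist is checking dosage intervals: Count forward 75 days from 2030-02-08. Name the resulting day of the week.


Start: 2030-02-08 (Friday)
Step 1 - find target date: add 75 days
  2030-02-08 + 75 days = 2030-04-24
Step 2 - day of week:
  75 mod 7 = 5
  Friday + 5 days -> Wednesday
Result: Wednesday (2030-04-24)

Wednesday


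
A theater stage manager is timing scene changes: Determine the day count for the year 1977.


Year: 1977
Check leap year rules:
Divisible by 4? No
1977 is not a leap year
Days: 365

365


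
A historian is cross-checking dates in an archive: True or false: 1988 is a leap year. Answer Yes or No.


Year: 1988
Divisible by 4? 1988 / 4 = 497.0 -> Yes
Divisible by 100? 1988 / 100 = 19.88 -> No
Divisible by 4 but not 100, so it IS a leap year

Yes


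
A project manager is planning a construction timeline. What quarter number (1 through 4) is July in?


Month: July (month 7)
Q1: January-March (months 1-3)
Q2: April-June (months 4-6)
Q3: July-September (months 7-9)
Q4: October-December (months 10-12)
Month 7 falls in Q3

3


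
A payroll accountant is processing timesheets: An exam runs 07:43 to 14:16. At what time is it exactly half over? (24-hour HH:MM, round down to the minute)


Start time: 07:43 = 463 minutes from midnight
End time: 14:16 = 856 minutes from midnight
Sum: 463 + 856 = 1319
Midpoint: 1319 / 2 = 659 minutes
Convert: 659 / 60 = 10 hours, 59 minutes
Result: 10:59

10:59


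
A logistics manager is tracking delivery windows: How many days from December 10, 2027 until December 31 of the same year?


Start: December 10, 2027
End: December 31, 2027
Days left in December: 21
Total: 21 days

21


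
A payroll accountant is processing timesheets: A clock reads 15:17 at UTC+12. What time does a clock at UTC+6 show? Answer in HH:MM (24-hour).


Local time: 15:17 at UTC+12 (offset 12h)
Target zone: UTC+6 (offset 6h)
Difference: 6 - (12) = -6 hours
Calculation: 15 + (-6) = 9
Result: 09:17

09:17


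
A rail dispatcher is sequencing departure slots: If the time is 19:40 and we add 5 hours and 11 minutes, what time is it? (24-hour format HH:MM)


Start time: 19:40
Adding: 5 hours 11 minutes
Minutes: 40 + 11 = 51
Hours: 19 + 5 + 0 = 24
Hour wraparound: 24 mod 24 = 0
Result: 00:51

00:51


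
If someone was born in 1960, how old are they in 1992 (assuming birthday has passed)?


Birth year: 1960
Current year: 1992
Age = current year - birth year
Age = 1992 - 1960 = 32

32


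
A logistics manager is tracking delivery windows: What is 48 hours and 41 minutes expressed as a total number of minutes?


Hours: 48
Minutes: 41
Convert hours to minutes: 48 x 60 = 2880
Add remaining minutes: 2880 + 41 = 2921

2921


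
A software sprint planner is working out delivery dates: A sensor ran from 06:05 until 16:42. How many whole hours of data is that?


Start: 06:05
End: 16:42
Hour difference: 16 - 6 = 10 hours
Minute difference: 42 - 5 = 37 minutes
Total minutes: 637
Complete hours: 637 / 60 = 10 (remainder 37)

10


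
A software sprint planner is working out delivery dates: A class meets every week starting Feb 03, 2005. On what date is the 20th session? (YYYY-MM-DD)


First occurrence: 2005-02-03 (occurrence 1)
Each occurrence is 7 days after the previous.
Occurrence 20 is 19 weeks after the first.
19 weeks = 133 days
2005-02-03 + 133 days = 2005-06-16

2005-06-16


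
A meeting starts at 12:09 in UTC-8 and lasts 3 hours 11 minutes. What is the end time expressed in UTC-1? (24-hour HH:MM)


Start: 12:09 in UTC-8
Step 1 - add duration:
  minutes: 9 + 11 = 20
  hours: 12 + 3 + 0 = 15
  end in UTC-8: 15:20
Step 2 - convert UTC-8 -> UTC-1:
  offset difference: -1 - (-8) = 7 hours
  15 + (7) = 22 -> mod 24 = 22
Result: 22:20 in UTC-1

22:20


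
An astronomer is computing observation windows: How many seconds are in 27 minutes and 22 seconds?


Minutes: 27
Extra seconds: 22
Seconds per minute: 60
Minutes to seconds: 27 x 60 = 1620
Total: 1620 + 22 = 1642

1642


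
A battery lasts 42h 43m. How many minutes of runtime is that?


Hours: 42
Extra minutes: 43
Minutes per hour: 60
Hours to minutes: 42 x 60 = 2520
Total: 2520 + 43 = 2563

2563


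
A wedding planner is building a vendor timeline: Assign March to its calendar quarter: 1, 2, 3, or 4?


Month: March (month 3)
Q1: January-March (months 1-3)
Q2: April-June (months 4-6)
Q3: July-September (months 7-9)
Q4: October-December (months 10-12)
Month 3 falls in Q1

1


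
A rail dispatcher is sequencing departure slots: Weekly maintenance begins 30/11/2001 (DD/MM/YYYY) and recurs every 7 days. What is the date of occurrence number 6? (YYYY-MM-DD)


First occurrence: 2001-11-30 (occurrence 1)
Each occurrence is 7 days after the previous.
Occurrence 6 is 5 weeks after the first.
5 weeks = 35 days
2001-11-30 + 35 days = 2002-01-04

2002-01-04


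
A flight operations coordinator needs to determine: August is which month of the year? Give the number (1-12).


Calendar month order:
7. July
8. August <--
9. September
August is month number 8

8


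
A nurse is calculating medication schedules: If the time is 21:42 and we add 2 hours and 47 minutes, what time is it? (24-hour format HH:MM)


Start time: 21:42
Adding: 2 hours 47 minutes
Minutes: 42 + 47 = 89
Minute overflow: 89 >= 60, so carry 1 hour, minutes = 29
Hours: 21 + 2 + 1 = 24
Hour wraparound: 24 mod 24 = 0
Result: 00:29

00:29


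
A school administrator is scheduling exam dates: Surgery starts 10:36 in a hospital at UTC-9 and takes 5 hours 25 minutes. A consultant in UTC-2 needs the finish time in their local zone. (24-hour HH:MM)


Start: 10:36 in UTC-9
Step 1 - add duration:
  minutes: 36 + 25 = 61 (carry 1h)
  hours: 10 + 5 + 1 = 16
  end in UTC-9: 16:01
Step 2 - convert UTC-9 -> UTC-2:
  offset difference: -2 - (-9) = 7 hours
  16 + (7) = 23 -> mod 24 = 23
Result: 23:01 in UTC-2

23:01


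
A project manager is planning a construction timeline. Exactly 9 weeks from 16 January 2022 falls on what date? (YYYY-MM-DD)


Start: 2022-01-16
Weeks to add: 9
Convert to days: 9 x 7 = 63 days
Add 63 days to 2022-01-16
Result: 2022-03-20

2022-03-20


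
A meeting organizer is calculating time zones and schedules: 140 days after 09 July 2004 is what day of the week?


Start: 2004-07-09 (Friday)
Step 1 - find target date: add 140 days
  2004-07-09 + 140 days = 2004-11-26
Step 2 - day of week:
  140 mod 7 = 0
  Friday + 0 days -> Friday
Result: Friday (2004-11-26)

Friday


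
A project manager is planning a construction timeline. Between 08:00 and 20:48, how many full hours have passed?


Start: 08:00
End: 20:48
Hour difference: 20 - 8 = 12 hours
Minute difference: 48 - 0 = 48 minutes
Total minutes: 768
Complete hours: 768 / 60 = 12 (remainder 48)

12


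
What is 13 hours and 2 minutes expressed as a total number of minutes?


Hours: 13
Minutes: 2
Convert hours to minutes: 13 x 60 = 780
Add remaining minutes: 780 + 2 = 782

782


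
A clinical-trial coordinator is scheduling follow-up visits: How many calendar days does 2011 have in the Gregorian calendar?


Year: 2011
Check leap year rules:
Divisible by 4? No
2011 is not a leap year
Days: 365

365


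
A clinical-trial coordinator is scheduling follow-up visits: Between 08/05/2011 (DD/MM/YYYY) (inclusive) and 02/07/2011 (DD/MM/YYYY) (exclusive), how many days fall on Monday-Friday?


Start: 2011-05-08 (Sunday)
End (exclusive): 2011-07-02 (Saturday)
Total calendar days: 55
Full weeks: 55 // 7 = 7 -> 35 weekdays
Remaining 6 days starting on Sunday:
  Sun(-), Mon(w), Tue(w), Wed(w), Thu(w), Fri(w) -> 5 weekdays
Total business days: 35 + 5 = 40

40


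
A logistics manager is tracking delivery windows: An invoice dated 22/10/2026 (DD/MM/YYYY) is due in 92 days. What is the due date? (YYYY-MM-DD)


Start: 2026-10-22
Adding 92 days
Days remaining in October: 9
After October: 83 days still to add
November 2026: 30 days, 53 remaining
December 2026: 31 days, 22 remaining
January 2027 has 31 days, need 22
Result: 2027-01-22

2027-01-22


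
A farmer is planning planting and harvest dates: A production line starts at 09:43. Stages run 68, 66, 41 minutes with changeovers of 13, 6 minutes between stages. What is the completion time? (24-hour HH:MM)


Start: 09:43 = 583 min from midnight
  after task 1 (68 min): 10:51
  after break (13 min): 11:04
  after task 2 (66 min): 12:10
  after break (6 min): 12:16
  after task 3 (41 min): 12:57
Total elapsed: 194 minutes
End time: 12:57

12:57


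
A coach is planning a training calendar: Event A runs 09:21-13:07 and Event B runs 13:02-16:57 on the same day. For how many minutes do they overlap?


Interval A: [561, 787] minutes from midnight
Interval B: [782, 1017] minutes from midnight
Overlap start = max(561, 782) = 782
Overlap end = min(787, 1017) = 787
Overlap = 787 - 782 = 5 minutes

5


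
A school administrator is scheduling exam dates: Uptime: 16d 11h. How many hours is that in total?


Days: 16
Extra hours: 11
Hours per day: 24
Days to hours: 16 x 24 = 384
Total: 384 + 11 = 395

395


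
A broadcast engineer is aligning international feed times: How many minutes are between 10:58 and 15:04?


Start time: 10:58 = 658 minutes from midnight
End time: 15:04 = 904 minutes from midnight
Difference: 904 - 658 = 246 minutes
That is 4 hours and 6 minutes

246


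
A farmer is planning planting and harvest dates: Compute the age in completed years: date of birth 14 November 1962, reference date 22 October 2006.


Birth: 1962-11-14
Reference: 2006-10-22
Year difference: 2006 - 1962 = 44
Has birthday (11-14) occurred by 10-22? No
Birthday not yet reached this year -> subtract 1
Age in full years: 43

43


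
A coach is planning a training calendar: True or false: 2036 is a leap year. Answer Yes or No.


Year: 2036
Divisible by 4? 2036 / 4 = 509.0 -> Yes
Divisible by 100? 2036 / 100 = 20.36 -> No
Divisible by 4 but not 100, so it IS a leap year

Yes


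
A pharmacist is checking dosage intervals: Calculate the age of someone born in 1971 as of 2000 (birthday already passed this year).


Birth year: 1971
Current year: 2000
Age = current year - birth year
Age = 2000 - 1971 = 29

29


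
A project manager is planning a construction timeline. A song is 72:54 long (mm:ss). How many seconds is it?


Minutes: 72
Extra seconds: 54
Seconds per minute: 60
Minutes to seconds: 72 x 60 = 4320
Total: 4320 + 54 = 4374

4374


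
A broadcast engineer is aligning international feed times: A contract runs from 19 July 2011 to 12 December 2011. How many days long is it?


Start date: 2011-07-19
End date: 2011-12-12
Jul 2011: +13 days
Aug 2011: +31 days
Sep 2011: +30 days
... (3 more months)
Total: 146 days

146


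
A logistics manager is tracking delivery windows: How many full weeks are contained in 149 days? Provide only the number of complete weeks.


Total days: 149
Days per week: 7
Division: 149 / 7 = 21 remainder 2
Complete weeks: 21
Remaining days: 2

21


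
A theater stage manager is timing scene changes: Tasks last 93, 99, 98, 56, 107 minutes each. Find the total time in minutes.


Durations: 93, 99, 98, 56, 107
Running sum: 93
+ 99 = 192
+ 98 = 290
+ 56 = 346
+ 107 = 453
Total duration: 453 minutes
That is 7 hours and 33 minutes

453


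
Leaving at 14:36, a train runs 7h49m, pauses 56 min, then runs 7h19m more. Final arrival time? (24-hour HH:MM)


Depart: 14:36
Leg 1: +469 min -> 22:25
Layover: +56 min -> 23:21
Leg 2: +439 min -> 06:40
Total travel: 964 minutes = 16h 4m
Arrival: 06:40

06:40


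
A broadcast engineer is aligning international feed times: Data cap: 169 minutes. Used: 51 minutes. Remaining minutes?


Total budget: 169 minutes
Time used: 51 minutes
Remaining: 169 - 51 = 118 minutes
Percent used: 30.2%
Percent remaining: 69.8%

118


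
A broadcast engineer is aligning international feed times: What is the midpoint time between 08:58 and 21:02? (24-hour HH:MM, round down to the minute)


Start time: 08:58 = 538 minutes from midnight
End time: 21:02 = 1262 minutes from midnight
Sum: 538 + 1262 = 1800
Midpoint: 1800 / 2 = 900 minutes
Convert: 900 / 60 = 15 hours, 0 minutes
Result: 15:00

15:00


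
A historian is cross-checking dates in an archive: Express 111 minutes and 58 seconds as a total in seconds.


Minutes: 111
Seconds: 58
Convert minutes to seconds: 111 x 60 = 6660
Add remaining seconds: 6660 + 58 = 6718

6718


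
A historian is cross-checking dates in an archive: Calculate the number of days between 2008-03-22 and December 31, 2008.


Start: March 22, 2008
End: December 31, 2008
Days left in March: 9
April: 30
May: 31
June: 30
July: 31
... plus remaining months
Sum of remaining months: 275
Total: 9 + 275 = 284

284


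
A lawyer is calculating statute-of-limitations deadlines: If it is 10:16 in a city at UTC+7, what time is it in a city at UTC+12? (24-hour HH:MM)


Local time: 10:16 at UTC+7 (offset 7h)
Target zone: UTC+12 (offset 12h)
Difference: 12 - (7) = 5 hours
Calculation: 10 + (5) = 15
Result: 15:16

15:16


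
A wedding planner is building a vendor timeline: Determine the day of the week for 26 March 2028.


Date: 2028-03-26
January 1, 2028 is a Saturday
Day of year: 86
Offset from Jan 1: 85 days
85 mod 7 = 1
Result: Sunday

Sunday


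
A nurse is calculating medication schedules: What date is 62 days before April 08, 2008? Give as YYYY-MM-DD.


Start: 2008-04-08
Subtracting 62 days
Days already passed in April: 8
After going back through April: 54 more days to subtract
March 2008: 31 days, 23 remaining
February 2008 has 29 days, need 23
Result: 2008-02-06

2008-02-06


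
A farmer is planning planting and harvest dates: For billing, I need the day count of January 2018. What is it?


Month: January
Year: 2018
January is a 31-day month
Total: 31 days

31


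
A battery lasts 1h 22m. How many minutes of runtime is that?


Hours: 1
Extra minutes: 22
Minutes per hour: 60
Hours to minutes: 1 x 60 = 60
Total: 60 + 22 = 82

82


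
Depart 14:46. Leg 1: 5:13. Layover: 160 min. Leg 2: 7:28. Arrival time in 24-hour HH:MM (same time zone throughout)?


Depart: 14:46
Leg 1: +313 min -> 19:59
Layover: +160 min -> 22:39
Leg 2: +448 min -> 06:07
Total travel: 921 minutes = 15h 21m
Arrival: 06:07

06:07


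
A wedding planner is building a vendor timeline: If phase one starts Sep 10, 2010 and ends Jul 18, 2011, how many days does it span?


Start date: 2010-09-10
End date: 2011-07-18
Sep 2010: +21 days
Oct 2010: +31 days
Nov 2010: +30 days
... (8 more months)
Total: 311 days

311


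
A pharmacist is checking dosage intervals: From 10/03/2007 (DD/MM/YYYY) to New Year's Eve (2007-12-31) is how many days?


Start: March 10, 2007
End: December 31, 2007
Days left in March: 21
April: 30
May: 31
June: 30
July: 31
... plus remaining months
Sum of remaining months: 275
Total: 21 + 275 = 296

296


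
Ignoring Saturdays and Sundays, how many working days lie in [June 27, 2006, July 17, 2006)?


Start: 2006-06-27 (Tuesday)
End (exclusive): 2006-07-17 (Monday)
Total calendar days: 20
Full weeks: 20 // 7 = 2 -> 10 weekdays
Remaining 6 days starting on Tuesday:
  Tue(w), Wed(w), Thu(w), Fri(w), Sat(-), Sun(-) -> 4 weekdays
Total business days: 10 + 4 = 14

14


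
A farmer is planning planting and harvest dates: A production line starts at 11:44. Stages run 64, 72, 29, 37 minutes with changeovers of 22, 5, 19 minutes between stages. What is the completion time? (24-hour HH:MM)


Start: 11:44 = 704 min from midnight
  after task 1 (64 min): 12:48
  after break (22 min): 13:10
  after task 2 (72 min): 14:22
  after break (5 min): 14:27
  after task 3 (29 min): 14:56
  after break (19 min): 15:15
  after task 4 (37 min): 15:52
Total elapsed: 248 minutes
End time: 15:52

15:52


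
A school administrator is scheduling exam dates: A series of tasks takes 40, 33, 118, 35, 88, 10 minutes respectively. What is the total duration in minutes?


Durations: 40, 33, 118, 35, 88, 10
Running sum: 40
+ 33 = 73
+ 118 = 191
+ 35 = 226
+ 88 = 314
+ 10 = 324
Total duration: 324 minutes
That is 5 hours and 24 minutes

324


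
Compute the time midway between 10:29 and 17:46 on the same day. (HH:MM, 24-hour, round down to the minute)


Start time: 10:29 = 629 minutes from midnight
End time: 17:46 = 1066 minutes from midnight
Sum: 629 + 1066 = 1695
Midpoint: 1695 / 2 = 847 minutes
Convert: 847 / 60 = 14 hours, 7 minutes
Result: 14:07

14:07


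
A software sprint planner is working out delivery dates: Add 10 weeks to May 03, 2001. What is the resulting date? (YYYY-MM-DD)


Start: 2001-05-03
Weeks to add: 10
Convert to days: 10 x 7 = 70 days
Add 70 days to 2001-05-03
Result: 2001-07-12

2001-07-12


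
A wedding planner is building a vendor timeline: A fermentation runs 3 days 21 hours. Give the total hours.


Days: 3
Extra hours: 21
Hours per day: 24
Days to hours: 3 x 24 = 72
Total: 72 + 21 = 93

93


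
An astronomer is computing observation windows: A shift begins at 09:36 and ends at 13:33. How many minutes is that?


Start time: 09:36 = 576 minutes from midnight
End time: 13:33 = 813 minutes from midnight
Difference: 813 - 576 = 237 minutes
That is 3 hours and 57 minutes

237


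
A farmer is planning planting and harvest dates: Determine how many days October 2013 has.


Month: October
Year: 2013
October is a 31-day month
Total: 31 days

31


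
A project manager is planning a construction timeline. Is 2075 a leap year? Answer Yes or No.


Year: 2075
Divisible by 4? 2075 / 4 = 518.75 -> No
Not divisible by 4, so NOT a leap year

No


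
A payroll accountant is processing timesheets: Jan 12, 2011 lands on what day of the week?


Date: 2011-01-12
January 1, 2011 is a Saturday
Day of year: 12
Offset from Jan 1: 11 days
11 mod 7 = 4
Result: Wednesday

Wednesday


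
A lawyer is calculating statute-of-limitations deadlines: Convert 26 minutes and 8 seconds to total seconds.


Minutes: 26
Extra seconds: 8
Seconds per minute: 60
Minutes to seconds: 26 x 60 = 1560
Total: 1560 + 8 = 1568

1568


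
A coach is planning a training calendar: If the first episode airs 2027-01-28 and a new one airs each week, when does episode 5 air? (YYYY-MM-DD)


First occurrence: 2027-01-28 (occurrence 1)
Each occurrence is 7 days after the previous.
Occurrence 5 is 4 weeks after the first.
4 weeks = 28 days
2027-01-28 + 28 days = 2027-02-25

2027-02-25


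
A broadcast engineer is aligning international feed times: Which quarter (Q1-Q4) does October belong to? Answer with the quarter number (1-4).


Month: October (month 10)
Q1: January-March (months 1-3)
Q2: April-June (months 4-6)
Q3: July-September (months 7-9)
Q4: October-December (months 10-12)
Month 10 falls in Q4

4


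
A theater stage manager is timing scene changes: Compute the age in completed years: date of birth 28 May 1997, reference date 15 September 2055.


Birth: 1997-05-28
Reference: 2055-09-15
Year difference: 2055 - 1997 = 58
Has birthday (05-28) occurred by 09-15? Yes
Age in full years: 58

58


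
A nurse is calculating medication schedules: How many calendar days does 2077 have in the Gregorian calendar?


Year: 2077
Check leap year rules:
Divisible by 4? No
2077 is not a leap year
Days: 365

365


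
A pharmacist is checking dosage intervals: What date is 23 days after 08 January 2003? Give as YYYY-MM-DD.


Start: 2003-01-08
Adding 23 days
Days remaining in January: 23
Result: 2003-01-31

2003-01-31


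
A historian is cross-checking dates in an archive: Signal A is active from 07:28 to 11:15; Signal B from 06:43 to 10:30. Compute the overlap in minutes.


Interval A: [448, 675] minutes from midnight
Interval B: [403, 630] minutes from midnight
Overlap start = max(448, 403) = 448
Overlap end = min(675, 630) = 630
Overlap = 630 - 448 = 182 minutes

182


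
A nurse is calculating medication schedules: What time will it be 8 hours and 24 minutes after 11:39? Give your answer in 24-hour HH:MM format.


Start time: 11:39
Adding: 8 hours 24 minutes
Minutes: 39 + 24 = 63
Minute overflow: 63 >= 60, so carry 1 hour, minutes = 3
Hours: 11 + 8 + 1 = 20
Result: 20:03

20:03


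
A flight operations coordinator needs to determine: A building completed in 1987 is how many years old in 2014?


Birth year: 1987
Current year: 2014
Age = current year - birth year
Age = 2014 - 1987 = 27

27


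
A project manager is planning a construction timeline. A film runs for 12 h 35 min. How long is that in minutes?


Hours: 12
Minutes: 35
Convert hours to minutes: 12 x 60 = 720
Add remaining minutes: 720 + 35 = 755

755


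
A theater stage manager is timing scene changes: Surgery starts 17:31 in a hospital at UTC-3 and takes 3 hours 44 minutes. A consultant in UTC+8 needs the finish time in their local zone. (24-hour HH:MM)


Start: 17:31 in UTC-3
Step 1 - add duration:
  minutes: 31 + 44 = 75 (carry 1h)
  hours: 17 + 3 + 1 = 21
  end in UTC-3: 21:15
Step 2 - convert UTC-3 -> UTC+8:
  offset difference: 8 - (-3) = 11 hours
  21 + (11) = 32 -> mod 24 = 8
Result: 08:15 in UTC+8

08:15


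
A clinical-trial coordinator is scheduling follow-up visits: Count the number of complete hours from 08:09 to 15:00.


Start: 08:09
End: 15:00
Hour difference: 15 - 8 = 7 hours
Minute difference: 0 - 9 = -9 minutes
Total minutes: 411
Complete hours: 411 / 60 = 6 (remainder 51)

6


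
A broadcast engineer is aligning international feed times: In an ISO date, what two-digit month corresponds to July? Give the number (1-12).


Calendar month order:
6. June
7. July <--
8. August
July is month number 7

7


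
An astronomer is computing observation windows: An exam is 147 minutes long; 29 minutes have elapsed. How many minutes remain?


Total budget: 147 minutes
Time used: 29 minutes
Remaining: 147 - 29 = 118 minutes
Percent used: 19.7%
Percent remaining: 80.3%

118


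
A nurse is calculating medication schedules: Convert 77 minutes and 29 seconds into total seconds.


Minutes: 77
Seconds: 29
Convert minutes to seconds: 77 x 60 = 4620
Add remaining seconds: 4620 + 29 = 4649

4649


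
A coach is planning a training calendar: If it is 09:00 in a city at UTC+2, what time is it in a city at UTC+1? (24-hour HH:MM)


Local time: 09:00 at UTC+2 (offset 2h)
Target zone: UTC+1 (offset 1h)
Difference: 1 - (2) = -1 hours
Calculation: 9 + (-1) = 8
Result: 08:00

08:00


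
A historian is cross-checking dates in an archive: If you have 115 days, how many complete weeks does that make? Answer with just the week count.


Total days: 115
Days per week: 7
Division: 115 / 7 = 16 remainder 3
Complete weeks: 16
Remaining days: 3

16


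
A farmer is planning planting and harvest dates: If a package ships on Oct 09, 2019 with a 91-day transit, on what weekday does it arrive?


Start: 2019-10-09 (Wednesday)
Step 1 - find target date: add 91 days
  2019-10-09 + 91 days = 2020-01-08
Step 2 - day of week:
  91 mod 7 = 0
  Wednesday + 0 days -> Wednesday
Result: Wednesday (2020-01-08)

Wednesday


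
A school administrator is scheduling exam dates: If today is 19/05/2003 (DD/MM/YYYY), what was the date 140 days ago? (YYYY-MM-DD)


Start: 2003-05-19
Subtracting 140 days
Days already passed in May: 19
After going back through May: 121 more days to subtract
April 2003: 30 days, 91 remaining
March 2003: 31 days, 60 remaining
February 2003: 28 days, 32 remaining
January 2003: 31 days, 1 remaining
Result: 2002-12-30

2002-12-30


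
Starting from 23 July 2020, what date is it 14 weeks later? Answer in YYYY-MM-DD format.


Start: 2020-07-23
Weeks to add: 14
Convert to days: 14 x 7 = 98 days
Add 98 days to 2020-07-23
Result: 2020-10-29

2020-10-29


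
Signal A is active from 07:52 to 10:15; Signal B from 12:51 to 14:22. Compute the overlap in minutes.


Interval A: [472, 615] minutes from midnight
Interval B: [771, 862] minutes from midnight
Overlap start = max(472, 771) = 771
Overlap end = min(615, 862) = 615
End <= start, so the intervals do not overlap: 0 minutes

0


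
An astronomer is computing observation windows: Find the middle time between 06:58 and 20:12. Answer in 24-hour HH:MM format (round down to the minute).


Start time: 06:58 = 418 minutes from midnight
End time: 20:12 = 1212 minutes from midnight
Sum: 418 + 1212 = 1630
Midpoint: 1630 / 2 = 815 minutes
Convert: 815 / 60 = 13 hours, 35 minutes
Result: 13:35

13:35


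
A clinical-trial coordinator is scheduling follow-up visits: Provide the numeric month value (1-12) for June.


Calendar month order:
5. May
6. June <--
7. July
June is month number 6

6


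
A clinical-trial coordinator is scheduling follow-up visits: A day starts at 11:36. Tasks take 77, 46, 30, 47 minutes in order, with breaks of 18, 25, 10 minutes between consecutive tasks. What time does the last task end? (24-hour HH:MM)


Start: 11:36 = 696 min from midnight
  after task 1 (77 min): 12:53
  after break (18 min): 13:11
  after task 2 (46 min): 13:57
  after break (25 min): 14:22
  after task 3 (30 min): 14:52
  after break (10 min): 15:02
  after task 4 (47 min): 15:49
Total elapsed: 253 minutes
End time: 15:49

15:49


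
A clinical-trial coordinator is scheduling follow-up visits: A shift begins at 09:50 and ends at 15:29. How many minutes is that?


Start time: 09:50 = 590 minutes from midnight
End time: 15:29 = 929 minutes from midnight
Difference: 929 - 590 = 339 minutes
That is 5 hours and 39 minutes

339


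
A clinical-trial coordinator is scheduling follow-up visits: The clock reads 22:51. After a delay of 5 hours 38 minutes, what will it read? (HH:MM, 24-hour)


Start time: 22:51
Adding: 5 hours 38 minutes
Minutes: 51 + 38 = 89
Minute overflow: 89 >= 60, so carry 1 hour, minutes = 29
Hours: 22 + 5 + 1 = 28
Hour wraparound: 28 mod 24 = 4
Result: 04:29

04:29


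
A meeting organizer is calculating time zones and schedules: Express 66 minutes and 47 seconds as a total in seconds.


Minutes: 66
Seconds: 47
Convert minutes to seconds: 66 x 60 = 3960
Add remaining seconds: 3960 + 47 = 4007

4007


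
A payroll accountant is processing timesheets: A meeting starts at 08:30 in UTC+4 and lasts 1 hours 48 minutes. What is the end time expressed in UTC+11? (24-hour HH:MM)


Start: 08:30 in UTC+4
Step 1 - add duration:
  minutes: 30 + 48 = 78 (carry 1h)
  hours: 8 + 1 + 1 = 10
  end in UTC+4: 10:18
Step 2 - convert UTC+4 -> UTC+11:
  offset difference: 11 - (4) = 7 hours
  10 + (7) = 17 -> mod 24 = 17
Result: 17:18 in UTC+11

17:18


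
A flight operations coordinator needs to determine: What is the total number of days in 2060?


Year: 2060
Check leap year rules:
Divisible by 4? Yes
Divisible by 100? No
2060 is a leap year
Days: 366

366


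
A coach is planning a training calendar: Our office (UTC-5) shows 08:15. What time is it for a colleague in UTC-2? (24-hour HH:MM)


Local time: 08:15 at UTC-5 (offset -5h)
Target zone: UTC-2 (offset -2h)
Difference: -2 - (-5) = 3 hours
Calculation: 8 + (3) = 11
Result: 11:15

11:15


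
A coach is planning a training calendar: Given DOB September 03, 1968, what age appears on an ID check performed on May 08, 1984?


Birth: 1968-09-03
Reference: 1984-05-08
Year difference: 1984 - 1968 = 16
Has birthday (09-03) occurred by 05-08? No
Birthday not yet reached this year -> subtract 1
Age in full years: 15

15


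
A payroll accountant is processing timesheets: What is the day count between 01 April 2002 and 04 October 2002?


Start date: 2002-04-01
End date: 2002-10-04
Apr 2002: +30 days
May 2002: +31 days
Jun 2002: +30 days
... (4 more months)
Total: 186 days

186


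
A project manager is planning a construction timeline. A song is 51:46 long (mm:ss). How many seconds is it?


Minutes: 51
Extra seconds: 46
Seconds per minute: 60
Minutes to seconds: 51 x 60 = 3060
Total: 3060 + 46 = 3106

3106


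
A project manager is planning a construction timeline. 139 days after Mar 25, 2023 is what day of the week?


Start: 2023-03-25 (Saturday)
Step 1 - find target date: add 139 days
  2023-03-25 + 139 days = 2023-08-11
Step 2 - day of week:
  139 mod 7 = 6
  Saturday + 6 days -> Friday
Result: Friday (2023-08-11)

Friday


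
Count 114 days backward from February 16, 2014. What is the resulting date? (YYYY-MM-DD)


Start: 2014-02-16
Subtracting 114 days
Days already passed in February: 16
After going back through February: 98 more days to subtract
January 2014: 31 days, 67 remaining
December 2013: 31 days, 36 remaining
November 2013: 30 days, 6 remaining
October 2013 has 31 days, need 6
Result: 2013-10-25

2013-10-25


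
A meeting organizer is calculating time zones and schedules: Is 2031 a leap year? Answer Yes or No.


Year: 2031
Divisible by 4? 2031 / 4 = 507.75 -> No
Not divisible by 4, so NOT a leap year

No


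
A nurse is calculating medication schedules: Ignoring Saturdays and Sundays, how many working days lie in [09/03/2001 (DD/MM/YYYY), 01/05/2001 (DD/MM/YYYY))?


Start: 2001-03-09 (Friday)
End (exclusive): 2001-05-01 (Tuesday)
Total calendar days: 53
Full weeks: 53 // 7 = 7 -> 35 weekdays
Remaining 4 days starting on Friday:
  Fri(w), Sat(-), Sun(-), Mon(w) -> 2 weekdays
Total business days: 35 + 2 = 37

37


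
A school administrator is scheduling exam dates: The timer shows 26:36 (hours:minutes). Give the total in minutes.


Hours: 26
Minutes: 36
Convert hours to minutes: 26 x 60 = 1560
Add remaining minutes: 1560 + 36 = 1596

1596


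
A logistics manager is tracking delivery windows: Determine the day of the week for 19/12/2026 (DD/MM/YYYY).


Date: 2026-12-19
January 1, 2026 is a Thursday
Day of year: 353
Offset from Jan 1: 352 days
352 mod 7 = 2
Result: Saturday

Saturday


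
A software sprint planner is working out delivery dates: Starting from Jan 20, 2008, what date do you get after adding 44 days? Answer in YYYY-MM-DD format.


Start: 2008-01-20
Adding 44 days
Days remaining in January: 11
After January: 33 days still to add
February 2008: 29 days, 4 remaining
March 2008 has 31 days, need 4
Result: 2008-03-04

2008-03-04


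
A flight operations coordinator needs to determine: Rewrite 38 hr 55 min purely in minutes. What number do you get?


Hours: 38
Extra minutes: 55
Minutes per hour: 60
Hours to minutes: 38 x 60 = 2280
Total: 2280 + 55 = 2335

2335


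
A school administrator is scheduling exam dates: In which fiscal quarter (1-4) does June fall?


Month: June (month 6)
Q1: January-March (months 1-3)
Q2: April-June (months 4-6)
Q3: July-September (months 7-9)
Q4: October-December (months 10-12)
Month 6 falls in Q2

2


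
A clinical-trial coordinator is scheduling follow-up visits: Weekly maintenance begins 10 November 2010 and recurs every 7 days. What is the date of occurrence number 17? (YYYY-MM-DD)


First occurrence: 2010-11-10 (occurrence 1)
Each occurrence is 7 days after the previous.
Occurrence 17 is 16 weeks after the first.
16 weeks = 112 days
2010-11-10 + 112 days = 2011-03-02

2011-03-02


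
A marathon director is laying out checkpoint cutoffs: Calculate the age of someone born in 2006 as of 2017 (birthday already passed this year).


Birth year: 2006
Current year: 2017
Age = current year - birth year
Age = 2017 - 2006 = 11

11


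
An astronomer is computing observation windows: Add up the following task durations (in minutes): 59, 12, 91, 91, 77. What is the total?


Durations: 59, 12, 91, 91, 77
Running sum: 59
+ 12 = 71
+ 91 = 162
+ 91 = 253
+ 77 = 330
Total duration: 330 minutes
That is 5 hours and 30 minutes

330


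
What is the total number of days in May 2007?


Month: May
Year: 2007
May is a 31-day month
Total: 31 days

31


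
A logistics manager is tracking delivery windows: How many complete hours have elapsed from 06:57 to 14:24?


Start: 06:57
End: 14:24
Hour difference: 14 - 6 = 8 hours
Minute difference: 24 - 57 = -33 minutes
Total minutes: 447
Complete hours: 447 / 60 = 7 (remainder 27)

7


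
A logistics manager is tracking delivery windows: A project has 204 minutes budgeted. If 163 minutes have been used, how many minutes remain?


Total budget: 204 minutes
Time used: 163 minutes
Remaining: 204 - 163 = 41 minutes
Percent used: 79.9%
Percent remaining: 20.1%

41


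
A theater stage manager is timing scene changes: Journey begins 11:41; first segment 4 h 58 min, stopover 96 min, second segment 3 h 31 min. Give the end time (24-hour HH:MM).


Depart: 11:41
Leg 1: +298 min -> 16:39
Layover: +96 min -> 18:15
Leg 2: +211 min -> 21:46
Total travel: 605 minutes = 10h 5m
Arrival: 21:46

21:46


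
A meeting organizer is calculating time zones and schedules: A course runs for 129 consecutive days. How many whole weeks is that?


Total days: 129
Days per week: 7
Division: 129 / 7 = 18 remainder 3
Complete weeks: 18
Remaining days: 3

18


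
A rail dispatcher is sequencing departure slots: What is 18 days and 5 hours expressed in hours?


Days: 18
Extra hours: 5
Hours per day: 24
Days to hours: 18 x 24 = 432
Total: 432 + 5 = 437

437


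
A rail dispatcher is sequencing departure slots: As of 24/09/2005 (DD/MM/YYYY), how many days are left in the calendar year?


Start: September 24, 2005
End: December 31, 2005
Days left in September: 6
October: 31
November: 30
December: 31
Sum of remaining months: 92
Total: 6 + 92 = 98

98


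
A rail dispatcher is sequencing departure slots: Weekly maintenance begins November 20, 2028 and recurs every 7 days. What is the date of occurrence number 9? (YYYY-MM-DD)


First occurrence: 2028-11-20 (occurrence 1)
Each occurrence is 7 days after the previous.
Occurrence 9 is 8 weeks after the first.
8 weeks = 56 days
2028-11-20 + 56 days = 2029-01-15

2029-01-15


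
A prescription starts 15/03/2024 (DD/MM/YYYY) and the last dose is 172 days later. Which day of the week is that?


Start: 2024-03-15 (Friday)
Step 1 - find target date: add 172 days
  2024-03-15 + 172 days = 2024-09-03
Step 2 - day of week:
  172 mod 7 = 4
  Friday + 4 days -> Tuesday
Result: Tuesday (2024-09-03)

Tuesday


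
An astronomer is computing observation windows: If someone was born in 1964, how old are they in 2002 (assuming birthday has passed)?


Birth year: 1964
Current year: 2002
Age = current year - birth year
Age = 2002 - 1964 = 38

38


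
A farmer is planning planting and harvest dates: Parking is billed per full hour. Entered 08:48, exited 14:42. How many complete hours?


Start: 08:48
End: 14:42
Hour difference: 14 - 8 = 6 hours
Minute difference: 42 - 48 = -6 minutes
Total minutes: 354
Complete hours: 354 / 60 = 5 (remainder 54)

5
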